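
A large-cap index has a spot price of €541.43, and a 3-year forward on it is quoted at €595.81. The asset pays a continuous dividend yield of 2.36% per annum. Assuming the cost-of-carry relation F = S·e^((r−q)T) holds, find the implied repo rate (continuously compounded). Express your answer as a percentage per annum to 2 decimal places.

From F = S·e^((r−q)T): (r − q) = ln(F/S)/T
ln(595.81/541.43) = ln(1.100438) = 0.095708
(r − q) = 0.095708 / (3) = 0.031903
r = ln(F/S)/T + q = 0.031903 + 0.0236 = 0.055503
r = 5.55%

5.55%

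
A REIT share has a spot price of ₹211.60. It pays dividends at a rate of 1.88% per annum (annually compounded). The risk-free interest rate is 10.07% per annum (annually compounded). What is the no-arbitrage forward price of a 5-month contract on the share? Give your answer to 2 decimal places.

F = S · (1+r)^T / (1+q)^T
= 211.60 × 1.040788 / 1.007791 = 211.60 × 1.032742
F = ₹218.53

₹218.53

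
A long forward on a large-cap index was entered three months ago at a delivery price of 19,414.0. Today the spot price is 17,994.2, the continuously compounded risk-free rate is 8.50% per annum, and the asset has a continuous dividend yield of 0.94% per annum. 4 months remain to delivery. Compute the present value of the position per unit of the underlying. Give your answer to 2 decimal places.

-933.75

Current fair forward for the remaining 4 months: F = S·e^((r − q)·T), (r − q) = 0.0850 − 0.0094 = 0.0756
F = 17994.2 · e^(0.0756 × 4/12) = 17994.2 × 1.02552020 = 18453.4156
Value of long forward = (F − K)·e^(−rT) = (18453.4156 − 19414.0) · e^(−0.0850·4/12)
= -960.5844 × 0.97206429 = -933.75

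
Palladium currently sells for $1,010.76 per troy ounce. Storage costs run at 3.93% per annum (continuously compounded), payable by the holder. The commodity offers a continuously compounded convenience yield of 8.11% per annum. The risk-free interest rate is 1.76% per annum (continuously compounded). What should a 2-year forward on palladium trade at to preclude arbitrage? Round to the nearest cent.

Net carry = r + u − y = 0.0176 + 0.0393 − 0.0811 = -0.0242
F = S·e^((r+u−y)T) = 1010.76 · e^(-0.0242 × 2) = 1010.76 · e^-0.04840000
= 1010.76 × 0.95275261 = $963.00 per troy ounce

$963.00 per troy ounce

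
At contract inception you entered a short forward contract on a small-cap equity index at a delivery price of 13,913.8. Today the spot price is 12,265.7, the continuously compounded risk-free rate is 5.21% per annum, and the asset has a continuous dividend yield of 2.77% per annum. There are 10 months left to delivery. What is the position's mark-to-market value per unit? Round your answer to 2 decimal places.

1336.83

Current fair forward for the remaining 10 months: F = S·e^((r − q)·T), (r − q) = 0.0521 − 0.0277 = 0.0244
F = 12265.7 · e^(0.0244 × 10/12) = 12265.7 × 1.02054146 = 12517.6554
Value of long forward = (F − K)·e^(−rT) = (12517.6554 − 13913.8) · e^(−0.0521·10/12)
= -1396.1446 × 0.95751234 = -1336.83
Short position value = −(long value) = 1336.83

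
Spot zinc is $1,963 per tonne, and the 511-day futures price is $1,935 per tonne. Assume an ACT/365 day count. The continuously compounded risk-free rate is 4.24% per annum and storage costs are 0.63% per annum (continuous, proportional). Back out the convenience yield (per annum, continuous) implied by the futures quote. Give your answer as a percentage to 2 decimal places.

F = S·e^((r+u−y)T) ⇒ (r+u−y) = ln(F/S)/T
ln(1935/1963) = -0.014367; /T ⇒ -0.010262
y = r + u − ln(F/S)/T = 0.0424 + 0.0063 + 0.010262 = 0.058962
y = 5.90%

5.90%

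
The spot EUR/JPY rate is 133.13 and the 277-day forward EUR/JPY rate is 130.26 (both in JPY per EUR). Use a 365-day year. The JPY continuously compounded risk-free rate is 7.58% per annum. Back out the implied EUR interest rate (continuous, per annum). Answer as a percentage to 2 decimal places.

F = S·e^((r_JPY − r_EUR)T) ⇒ r_EUR = r_JPY − ln(F/S)/T
ln(130.26/133.13) = -0.021794; /(277/365) = -0.028718
r_EUR = 0.0758 + 0.028718 = 0.104518
r_EUR = 10.45%

10.45%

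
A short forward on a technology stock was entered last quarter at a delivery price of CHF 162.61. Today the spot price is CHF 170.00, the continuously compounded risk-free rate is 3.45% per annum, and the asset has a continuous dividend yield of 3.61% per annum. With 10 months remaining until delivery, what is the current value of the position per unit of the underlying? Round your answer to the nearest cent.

-CHF 6.96

Current fair forward for the remaining 10 months: F = S·e^((r − q)·T), (r − q) = 0.0345 − 0.0361 = -0.0016
F = 170.00 · e^(-0.0016 × 10/12) = 170.00 × 0.998668 = 169.7736
Value of long forward = (F − K)·e^(−rT) = (169.7736 − 162.61) · e^(−0.0345·10/12)
= 7.1636 × 0.971659 = 6.96
Short position value = −(long value) = -CHF 6.96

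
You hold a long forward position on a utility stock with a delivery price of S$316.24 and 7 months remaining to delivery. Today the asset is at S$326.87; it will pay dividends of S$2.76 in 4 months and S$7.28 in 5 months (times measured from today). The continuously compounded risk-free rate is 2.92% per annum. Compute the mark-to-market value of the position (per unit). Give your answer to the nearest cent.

S$6.05

PV(remaining dividends) I = 2.76·e^(−0.0292·4/12) + 7.28·e^(−0.0292·5/12) = 9.9252
Current forward F = (S − I)·e^(rT) = (326.87 − 9.9252)·e^(0.0292·7/12) = 316.9448 × 1.017179 = 322.3896
Value (long) = (F − K)·e^(−rT) = (322.3896 − 316.24) × 0.983111 = 6.0457
Value = S$6.05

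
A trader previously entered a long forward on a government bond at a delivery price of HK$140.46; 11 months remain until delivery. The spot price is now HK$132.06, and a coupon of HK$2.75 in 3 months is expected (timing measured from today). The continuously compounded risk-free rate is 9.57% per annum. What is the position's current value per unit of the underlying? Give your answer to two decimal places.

PV(remaining coupons) I = 2.75·e^(−0.0957·3/12) = 2.6850
Current forward F = (S − I)·e^(rT) = (132.06 − 2.6850)·e^(0.0957·11/12) = 129.3750 × 1.091688 = 141.2371
Value (long) = (F − K)·e^(−rT) = (141.2371 − 140.46) × 0.916013 = 0.7118
Value = HK$0.71

HK$0.71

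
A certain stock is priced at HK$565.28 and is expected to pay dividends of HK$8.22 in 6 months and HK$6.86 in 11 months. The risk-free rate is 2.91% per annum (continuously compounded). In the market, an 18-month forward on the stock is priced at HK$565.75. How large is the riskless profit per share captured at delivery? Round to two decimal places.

PV(dividends) I = 8.22·e^(−0.0291·6/12) + 6.86·e^(−0.0291·11/12) = 14.7807
Fair forward F* = (S − I)·e^(rT) = (565.28 − 14.7807)·e^0.043650 = 550.4993 × 1.044617 = 575.0609
Market HK$565.75 < fair 575.0609: forward underpriced → reverse cash-and-carry (short the stock, invest proceeds at r, pay the dividends, go long the forward).
Profit at T = |F_mkt − F*| = |565.75 − 575.0609| = HK$9.31 per share

HK$9.31 per share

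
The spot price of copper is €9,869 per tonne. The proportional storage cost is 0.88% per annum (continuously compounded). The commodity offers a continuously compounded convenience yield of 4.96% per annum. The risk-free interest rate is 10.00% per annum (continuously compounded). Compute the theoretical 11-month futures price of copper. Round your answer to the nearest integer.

Net carry = r + u − y = 0.1000 + 0.0088 − 0.0496 = 0.0592
F = S·e^((r+u−y)T) = 9869 · e^(0.0592 × 11/12) = 9869 · e^0.054267
= 9869 × 1.055766 = €10,419 per tonne

€10,419 per tonne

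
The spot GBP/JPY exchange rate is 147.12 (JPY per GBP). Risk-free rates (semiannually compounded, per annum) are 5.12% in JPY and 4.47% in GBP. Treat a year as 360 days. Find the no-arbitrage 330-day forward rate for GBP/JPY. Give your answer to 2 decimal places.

By covered interest parity, F = S · (1+r_JPY/2)^(2T) / (1+r_GBP/2)^(2T)
= 147.12 × 1.047433 / 1.041356 = 147.12 × 1.005836
F = 147.98 JPY per GBP

147.98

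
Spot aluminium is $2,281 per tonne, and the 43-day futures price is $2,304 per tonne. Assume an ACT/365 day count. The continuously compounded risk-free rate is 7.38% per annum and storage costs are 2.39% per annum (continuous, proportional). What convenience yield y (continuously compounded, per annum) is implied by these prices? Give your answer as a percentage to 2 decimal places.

F = S·e^((r+u−y)T) ⇒ (r+u−y) = ln(F/S)/T
ln(2304/2281) = 0.010033; /T ⇒ 0.085164
y = r + u − ln(F/S)/T = 0.0738 + 0.0239 − 0.085164 = 0.012536
y = 1.25%

1.25%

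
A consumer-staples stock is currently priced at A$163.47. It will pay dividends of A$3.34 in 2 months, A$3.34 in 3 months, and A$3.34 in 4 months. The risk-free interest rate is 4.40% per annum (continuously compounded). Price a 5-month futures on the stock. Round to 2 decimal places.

PV(dividends) I = 3.34·e^(−0.0440·2/12) + 3.34·e^(−0.0440·3/12) + 3.34·e^(−0.0440·4/12)
I = 3.3156 + 3.3035 + 3.2914 = 9.9105
F = (S − I)·e^(rT) = (163.47 − 9.9105) · e^(0.0440·5/12)
= 153.5595 · e^0.018333 = 153.5595 × 1.018502 = A$156.40

A$156.40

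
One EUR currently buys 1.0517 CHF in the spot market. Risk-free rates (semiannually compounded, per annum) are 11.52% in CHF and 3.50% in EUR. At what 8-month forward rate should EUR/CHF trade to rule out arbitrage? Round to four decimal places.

By covered interest parity, F = S · (1+r_CHF/2)^(2T) / (1+r_EUR/2)^(2T)
= 1.0517 × 1.077528 / 1.023401 = 1.0517 × 1.052889
F = 1.1073 CHF per EUR

1.1073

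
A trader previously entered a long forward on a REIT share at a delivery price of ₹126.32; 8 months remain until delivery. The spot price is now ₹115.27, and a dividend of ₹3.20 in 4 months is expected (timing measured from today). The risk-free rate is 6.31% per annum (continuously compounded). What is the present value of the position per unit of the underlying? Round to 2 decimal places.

PV(remaining dividends) I = 3.20·e^(−0.0631·4/12) = 3.1334
Current forward F = (S − I)·e^(rT) = (115.27 − 3.1334)·e^(0.0631·8/12) = 112.1366 × 1.042964 = 116.9544
Value (long) = (F − K)·e^(−rT) = (116.9544 − 126.32) × 0.958806 = -8.9798
Value = -₹8.98

-₹8.98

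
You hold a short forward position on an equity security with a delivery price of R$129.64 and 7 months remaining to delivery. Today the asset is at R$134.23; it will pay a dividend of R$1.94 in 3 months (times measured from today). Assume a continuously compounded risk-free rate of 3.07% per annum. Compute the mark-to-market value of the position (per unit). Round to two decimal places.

-R$4.97

PV(remaining dividends) I = 1.94·e^(−0.0307·3/12) = 1.9252
Current forward F = (S − I)·e^(rT) = (134.23 − 1.9252)·e^(0.0307·7/12) = 132.3048 × 1.018070 = 134.6955
Value (long) = (F − K)·e^(−rT) = (134.6955 − 129.64) × 0.982251 = 4.9658
Short position value = −(long value) = -R$4.97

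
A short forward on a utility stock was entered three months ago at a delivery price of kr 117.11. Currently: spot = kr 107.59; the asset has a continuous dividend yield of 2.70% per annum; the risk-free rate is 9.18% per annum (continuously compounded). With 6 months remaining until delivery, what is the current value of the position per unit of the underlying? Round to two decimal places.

kr 5.71

Current fair forward for the remaining 6 months: F = S·e^((r − q)·T), (r − q) = 0.0918 − 0.0270 = 0.0648
F = 107.59 · e^(0.0648 × 6/12) = 107.59 × 1.032931 = 111.1330
Value of long forward = (F − K)·e^(−rT) = (111.1330 − 117.11) · e^(−0.0918·6/12)
= -5.9770 × 0.955137 = -5.71
Short position value = −(long value) = kr 5.71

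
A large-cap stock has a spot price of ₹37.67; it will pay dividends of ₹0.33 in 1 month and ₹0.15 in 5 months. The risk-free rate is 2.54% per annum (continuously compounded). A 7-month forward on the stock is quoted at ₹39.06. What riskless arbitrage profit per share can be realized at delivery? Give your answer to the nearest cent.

PV(dividends) I = 0.33·e^(−0.0254·1/12) + 0.15·e^(−0.0254·5/12) = 0.4777
Fair forward F* = (S − I)·e^(rT) = (37.67 − 0.4777)·e^0.014817 = 37.1923 × 1.014927 = 37.7475
Market ₹39.06 > fair 37.7475: forward overpriced → cash-and-carry (borrow at r, buy the stock and collect the dividends, short the forward).
Profit at T = |F_mkt − F*| = |39.06 − 37.7475| = ₹1.31 per share

₹1.31 per share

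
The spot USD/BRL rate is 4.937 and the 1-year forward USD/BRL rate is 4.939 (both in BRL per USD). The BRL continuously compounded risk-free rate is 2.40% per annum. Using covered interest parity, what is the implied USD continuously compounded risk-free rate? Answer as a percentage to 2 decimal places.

F = S·e^((r_BRL − r_USD)T) ⇒ r_USD = r_BRL − ln(F/S)/T
ln(4.939/4.937) = 0.000405; /(1) = 0.000405
r_USD = 0.0240 − 0.000405 = 0.023595
r_USD = 2.36%

2.36%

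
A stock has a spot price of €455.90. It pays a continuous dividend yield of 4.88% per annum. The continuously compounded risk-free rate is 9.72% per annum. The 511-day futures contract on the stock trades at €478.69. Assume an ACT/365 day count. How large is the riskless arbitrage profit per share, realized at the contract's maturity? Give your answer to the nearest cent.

€9.17 per share

Fair futures: F* = S·e^(carry·T), with carry = (r − q) = 0.0972 − 0.0488 = 0.0484
F* = 455.90 · e^(0.0484 × 511/365) = 455.90 · e^0.067760 = 455.90 × 1.070108 = €487.8622
Market €478.69 < fair €487.8622: forward underpriced → reverse cash-and-carry (short spot, go long the forward).
At maturity, profit = |F_mkt − F*| = |478.69 − 487.8622| = €9.17 per share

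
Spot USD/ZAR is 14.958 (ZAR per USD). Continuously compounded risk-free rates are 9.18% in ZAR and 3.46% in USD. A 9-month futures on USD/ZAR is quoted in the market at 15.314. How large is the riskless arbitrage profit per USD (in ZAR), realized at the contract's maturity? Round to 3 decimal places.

Fair futures: F* = S·e^(carry·T), with carry = (r_ZAR − r_USD) = 0.0918 − 0.0346 = 0.0572
F* = 14.958 · e^(0.0572 × 9/12) = 14.958 · e^0.042900 = 14.958 × 1.043834 = 15.6137
Market 15.314 < fair 15.6137: forward underpriced → reverse cash-and-carry (short spot, go long the forward).
At maturity, profit = |F_mkt − F*| = |15.314 − 15.6137| = 0.300 per USD (in ZAR)

0.300 per USD (in ZAR)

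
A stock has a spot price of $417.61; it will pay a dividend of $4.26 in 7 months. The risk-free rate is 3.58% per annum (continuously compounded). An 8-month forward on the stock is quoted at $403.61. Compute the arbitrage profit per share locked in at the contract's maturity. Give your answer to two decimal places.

$19.81 per share

PV(dividends) I = 4.26·e^(−0.0358·7/12) = 4.1720
Fair forward F* = (S − I)·e^(rT) = (417.61 − 4.1720)·e^0.023867 = 413.4380 × 1.024154 = 423.4242
Market $403.61 < fair 423.4242: forward underpriced → reverse cash-and-carry (short the stock, invest proceeds at r, pay the dividends, go long the forward).
Profit at T = |F_mkt − F*| = |403.61 − 423.4242| = $19.81 per share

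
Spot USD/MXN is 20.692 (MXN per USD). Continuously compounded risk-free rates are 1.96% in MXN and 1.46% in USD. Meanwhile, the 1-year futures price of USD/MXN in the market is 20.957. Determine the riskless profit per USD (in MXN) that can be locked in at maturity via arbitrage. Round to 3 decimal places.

Fair futures: F* = S·e^(carry·T), with carry = (r_MXN − r_USD) = 0.0196 − 0.0146 = 0.0050
F* = 20.692 · e^(0.0050 × 1) = 20.692 · e^0.005000 = 20.692 × 1.005013 = 20.7957
Market 20.957 > fair 20.7957: forward overpriced → cash-and-carry (buy spot, short the forward).
At maturity, profit = |F_mkt − F*| = |20.957 − 20.7957| = 0.161 per USD (in MXN)

0.161 per USD (in MXN)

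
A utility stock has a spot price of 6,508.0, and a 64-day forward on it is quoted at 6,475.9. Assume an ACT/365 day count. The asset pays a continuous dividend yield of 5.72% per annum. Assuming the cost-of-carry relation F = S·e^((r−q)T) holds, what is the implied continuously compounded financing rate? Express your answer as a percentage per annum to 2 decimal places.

2.90%

From F = S·e^((r−q)T): (r − q) = ln(F/S)/T
ln(6475.9/6508.0) = ln(0.995068) = -0.004944
(r − q) = -0.004944 / (64/365) = -0.028196
r = ln(F/S)/T + q = -0.028196 + 0.0572 = 0.029004
r = 2.90%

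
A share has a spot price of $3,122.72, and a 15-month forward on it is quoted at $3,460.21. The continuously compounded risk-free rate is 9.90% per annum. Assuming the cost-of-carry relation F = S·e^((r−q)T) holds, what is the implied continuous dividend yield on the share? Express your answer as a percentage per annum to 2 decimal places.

1.69%

From F = S·e^((r−q)T): (r − q) = ln(F/S)/T
ln(3460.21/3122.72) = ln(1.108076) = 0.102625
(r − q) = 0.102625 / (15/12) = 0.082100
q = r − ln(F/S)/T = 0.0990 − 0.082100 = 0.016900
q = 1.69%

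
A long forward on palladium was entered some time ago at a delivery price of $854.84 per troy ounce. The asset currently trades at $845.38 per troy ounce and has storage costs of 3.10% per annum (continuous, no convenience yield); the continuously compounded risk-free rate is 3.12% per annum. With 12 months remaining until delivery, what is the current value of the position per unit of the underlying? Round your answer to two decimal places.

Current fair forward for the remaining 12 months: F = S·e^((r + u)·T), (r + u) = 0.0312 + 0.0310 = 0.0622
F = 845.38 · e^(0.0622 × 12/12) = 845.38 × 1.064175 = 899.6323
Value of long forward = (F − K)·e^(−rT) = (899.6323 − 854.84) · e^(−0.0312·12/12)
= 44.7923 × 0.969282 = 43.42

$43.42 per troy ounce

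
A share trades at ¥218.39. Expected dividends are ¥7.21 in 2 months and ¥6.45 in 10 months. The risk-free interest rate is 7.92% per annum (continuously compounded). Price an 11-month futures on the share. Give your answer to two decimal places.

¥220.69

PV(dividends) I = 7.21·e^(−0.0792·2/12) + 6.45·e^(−0.0792·10/12)
I = 7.1155 + 6.0380 = 13.1535
F = (S − I)·e^(rT) = (218.39 − 13.1535) · e^(0.0792·11/12)
= 205.2365 · e^0.072600 = 205.2365 × 1.075300 = ¥220.69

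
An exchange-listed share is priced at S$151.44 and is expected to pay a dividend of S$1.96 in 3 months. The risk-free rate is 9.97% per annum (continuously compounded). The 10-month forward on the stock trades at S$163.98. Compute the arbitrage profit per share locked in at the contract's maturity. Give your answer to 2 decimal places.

S$1.50 per share

PV(dividends) I = 1.96·e^(−0.0997·3/12) = 1.9118
Fair forward F* = (S − I)·e^(rT) = (151.44 − 1.9118)·e^0.083083 = 149.5282 × 1.086632 = 162.4821
Market S$163.98 > fair 162.4821: forward overpriced → cash-and-carry (borrow at r, buy the stock and collect the dividends, short the forward).
Profit at T = |F_mkt − F*| = |163.98 − 162.4821| = S$1.50 per share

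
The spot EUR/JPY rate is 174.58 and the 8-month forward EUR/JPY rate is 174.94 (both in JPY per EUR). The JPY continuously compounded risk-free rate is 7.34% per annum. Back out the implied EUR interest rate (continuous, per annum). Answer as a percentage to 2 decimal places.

F = S·e^((r_JPY − r_EUR)T) ⇒ r_EUR = r_JPY − ln(F/S)/T
ln(174.94/174.58) = 0.002060; /(8/12) = 0.003090
r_EUR = 0.0734 − 0.003090 = 0.070310
r_EUR = 7.03%

7.03%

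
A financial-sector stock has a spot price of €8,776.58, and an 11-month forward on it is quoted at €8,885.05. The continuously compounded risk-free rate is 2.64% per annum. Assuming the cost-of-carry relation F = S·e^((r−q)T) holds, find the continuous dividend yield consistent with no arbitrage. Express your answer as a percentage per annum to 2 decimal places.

1.30%

From F = S·e^((r−q)T): (r − q) = ln(F/S)/T
ln(8885.05/8776.58) = ln(1.012359) = 0.012283
(r − q) = 0.012283 / (11/12) = 0.013400
q = r − ln(F/S)/T = 0.0264 − 0.013400 = 0.013000
q = 1.30%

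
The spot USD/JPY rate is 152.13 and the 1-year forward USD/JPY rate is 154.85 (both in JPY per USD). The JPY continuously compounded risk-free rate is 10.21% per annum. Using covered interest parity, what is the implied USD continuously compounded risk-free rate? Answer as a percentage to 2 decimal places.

F = S·e^((r_JPY − r_USD)T) ⇒ r_USD = r_JPY − ln(F/S)/T
ln(154.85/152.13) = 0.017721; /(1) = 0.017721
r_USD = 0.1021 − 0.017721 = 0.084379
r_USD = 8.44%

8.44%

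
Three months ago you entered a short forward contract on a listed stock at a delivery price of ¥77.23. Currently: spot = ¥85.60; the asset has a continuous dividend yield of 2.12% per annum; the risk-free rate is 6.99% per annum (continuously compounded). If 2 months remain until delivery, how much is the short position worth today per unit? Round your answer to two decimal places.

Current fair forward for the remaining 2 months: F = S·e^((r − q)·T), (r − q) = 0.0699 − 0.0212 = 0.0487
F = 85.60 · e^(0.0487 × 2/12) = 85.60 × 1.008150 = 86.2976
Value of long forward = (F − K)·e^(−rT) = (86.2976 − 77.23) · e^(−0.0699·2/12)
= 9.0676 × 0.988418 = 8.96
Short position value = −(long value) = -¥8.96

-¥8.96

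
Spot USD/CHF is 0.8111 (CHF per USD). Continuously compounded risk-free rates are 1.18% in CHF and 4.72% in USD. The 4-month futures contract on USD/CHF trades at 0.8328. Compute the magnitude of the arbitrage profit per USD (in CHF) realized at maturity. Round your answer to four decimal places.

0.0312 per USD (in CHF)

Fair futures: F* = S·e^(carry·T), with carry = (r_CHF − r_USD) = 0.0118 − 0.0472 = -0.0354
F* = 0.8111 · e^(-0.0354 × 4/12) = 0.8111 · e^-0.011800 = 0.8111 × 0.988269 = 0.8016
Market 0.8328 > fair 0.8016: forward overpriced → cash-and-carry (buy spot, short the forward).
At maturity, profit = |F_mkt − F*| = |0.8328 − 0.8016| = 0.0312 per USD (in CHF)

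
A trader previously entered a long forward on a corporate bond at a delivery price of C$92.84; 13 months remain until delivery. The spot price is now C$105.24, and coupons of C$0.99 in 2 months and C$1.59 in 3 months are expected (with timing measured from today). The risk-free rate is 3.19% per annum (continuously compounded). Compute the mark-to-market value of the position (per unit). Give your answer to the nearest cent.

PV(remaining coupons) I = 0.99·e^(−0.0319·2/12) + 1.59·e^(−0.0319·3/12) = 2.5621
Current forward F = (S − I)·e^(rT) = (105.24 − 2.5621)·e^(0.0319·13/12) = 102.6779 × 1.035162 = 106.2883
Value (long) = (F − K)·e^(−rT) = (106.2883 − 92.84) × 0.966032 = 12.9915
Value = C$12.99

C$12.99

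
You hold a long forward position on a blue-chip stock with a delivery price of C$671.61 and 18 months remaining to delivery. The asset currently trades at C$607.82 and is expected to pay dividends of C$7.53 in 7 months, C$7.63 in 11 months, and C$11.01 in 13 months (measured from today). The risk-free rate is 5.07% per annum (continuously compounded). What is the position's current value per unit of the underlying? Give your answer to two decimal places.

-C$39.62

PV(remaining dividends) I = 7.53·e^(−0.0507·7/12) + 7.63·e^(−0.0507·11/12) + 11.01·e^(−0.0507·13/12) = 25.0157
Current forward F = (S − I)·e^(rT) = (607.82 − 25.0157)·e^(0.0507·18/12) = 582.8043 × 1.079017 = 628.8557
Value (long) = (F − K)·e^(−rT) = (628.8557 − 671.61) × 0.926770 = -39.6234
Value = -C$39.62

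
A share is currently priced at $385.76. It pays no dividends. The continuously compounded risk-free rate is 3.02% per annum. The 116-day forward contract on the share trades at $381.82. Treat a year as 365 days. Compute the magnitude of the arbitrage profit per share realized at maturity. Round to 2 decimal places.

Fair forward: F* = S·e^(carry·T), with carry = r = 0.0302
F* = 385.76 · e^(0.0302 × 116/365) = 385.76 · e^0.009598 = 385.76 × 1.009644 = $389.4803
Market $381.82 < fair $389.4803: forward underpriced → reverse cash-and-carry (short spot, go long the forward).
At maturity, profit = |F_mkt − F*| = |381.82 − 389.4803| = $7.66 per share

$7.66 per share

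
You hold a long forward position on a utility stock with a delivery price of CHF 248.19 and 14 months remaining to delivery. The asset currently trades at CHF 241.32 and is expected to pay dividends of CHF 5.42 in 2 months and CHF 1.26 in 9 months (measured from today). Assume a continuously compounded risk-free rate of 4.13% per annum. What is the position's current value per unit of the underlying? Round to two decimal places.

-CHF 1.80

PV(remaining dividends) I = 5.42·e^(−0.0413·2/12) + 1.26·e^(−0.0413·9/12) = 6.6044
Current forward F = (S − I)·e^(rT) = (241.32 − 6.6044)·e^(0.0413·14/12) = 234.7156 × 1.049363 = 246.3019
Value (long) = (F − K)·e^(−rT) = (246.3019 − 248.19) × 0.952959 = -1.7993
Value = -CHF 1.80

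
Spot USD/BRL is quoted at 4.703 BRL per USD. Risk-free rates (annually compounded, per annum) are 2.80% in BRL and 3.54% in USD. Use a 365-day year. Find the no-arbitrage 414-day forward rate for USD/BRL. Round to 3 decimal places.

4.665

By covered interest parity, F = S · (1+r_BRL)^T / (1+r_USD)^T
= 4.703 × 1.031818 / 1.040247 = 4.703 × 0.991897
F = 4.665 BRL per USD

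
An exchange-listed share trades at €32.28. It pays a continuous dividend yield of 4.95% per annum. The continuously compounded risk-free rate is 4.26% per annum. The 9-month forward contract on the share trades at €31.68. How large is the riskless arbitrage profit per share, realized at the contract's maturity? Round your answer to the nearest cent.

Fair forward: F* = S·e^(carry·T), with carry = (r − q) = 0.0426 − 0.0495 = -0.0069
F* = 32.28 · e^(-0.0069 × 9/12) = 32.28 · e^-0.005175 = 32.28 × 0.994838 = €32.1134
Market €31.68 < fair €32.1134: forward underpriced → reverse cash-and-carry (short spot, go long the forward).
At maturity, profit = |F_mkt − F*| = |31.68 − 32.1134| = €0.43 per share

€0.43 per share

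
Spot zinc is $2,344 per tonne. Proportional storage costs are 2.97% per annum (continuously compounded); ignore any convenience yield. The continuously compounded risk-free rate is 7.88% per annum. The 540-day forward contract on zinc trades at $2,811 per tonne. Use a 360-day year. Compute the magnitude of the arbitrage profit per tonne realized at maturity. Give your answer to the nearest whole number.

$53 per tonne

Fair forward: F* = S·e^(carry·T), with carry = (r + u) = 0.0788 + 0.0297 = 0.1085
F* = 2344 · e^(0.1085 × 540/360) = 2344 · e^0.162750 = 2344 × 1.176742 = $2758.2832
Market $2811 > fair $2758.2832: forward overpriced → cash-and-carry (buy spot, short the forward).
At maturity, profit = |F_mkt − F*| = |2811 − 2758.2832| = $53 per tonne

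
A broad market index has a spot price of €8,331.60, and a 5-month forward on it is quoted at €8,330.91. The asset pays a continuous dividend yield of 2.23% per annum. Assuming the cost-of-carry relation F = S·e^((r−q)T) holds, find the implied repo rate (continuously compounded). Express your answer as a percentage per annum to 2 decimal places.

2.21%

From F = S·e^((r−q)T): (r − q) = ln(F/S)/T
ln(8330.91/8331.60) = ln(0.999917) = -0.000083
(r − q) = -0.000083 / (5/12) = -0.000199
r = ln(F/S)/T + q = -0.000199 + 0.0223 = 0.022101
r = 2.21%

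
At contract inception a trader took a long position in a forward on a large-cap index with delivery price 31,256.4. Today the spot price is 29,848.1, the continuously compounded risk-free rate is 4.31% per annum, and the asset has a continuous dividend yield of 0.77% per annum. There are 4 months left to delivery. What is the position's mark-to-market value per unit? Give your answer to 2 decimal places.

-1038.97

Current fair forward for the remaining 4 months: F = S·e^((r − q)·T), (r − q) = 0.0431 − 0.0077 = 0.0354
F = 29848.1 · e^(0.0354 × 4/12) = 29848.1 × 1.01186989 = 30202.3937
Value of long forward = (F − K)·e^(−rT) = (30202.3937 − 31256.4) · e^(−0.0431·4/12)
= -1054.0063 × 0.98573604 = -1038.97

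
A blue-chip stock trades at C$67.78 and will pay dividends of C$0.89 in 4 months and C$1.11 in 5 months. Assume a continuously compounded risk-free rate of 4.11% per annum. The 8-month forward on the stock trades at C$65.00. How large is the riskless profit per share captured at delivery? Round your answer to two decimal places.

PV(dividends) I = 0.89·e^(−0.0411·4/12) + 1.11·e^(−0.0411·5/12) = 1.9690
Fair forward F* = (S − I)·e^(rT) = (67.78 − 1.9690)·e^0.027400 = 65.8110 × 1.027779 = 67.6392
Market C$65.00 < fair 67.6392: forward underpriced → reverse cash-and-carry (short the stock, invest proceeds at r, pay the dividends, go long the forward).
Profit at T = |F_mkt − F*| = |65.00 − 67.6392| = C$2.64 per share

C$2.64 per share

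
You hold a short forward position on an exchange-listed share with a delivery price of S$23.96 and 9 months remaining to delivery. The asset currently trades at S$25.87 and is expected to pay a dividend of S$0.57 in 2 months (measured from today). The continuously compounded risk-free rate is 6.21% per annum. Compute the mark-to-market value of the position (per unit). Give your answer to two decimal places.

-S$2.44

PV(remaining dividends) I = 0.57·e^(−0.0621·2/12) = 0.5641
Current forward F = (S − I)·e^(rT) = (25.87 − 0.5641)·e^(0.0621·9/12) = 25.3059 × 1.047677 = 26.5124
Value (long) = (F − K)·e^(−rT) = (26.5124 − 23.96) × 0.954493 = 2.4362
Short position value = −(long value) = -S$2.44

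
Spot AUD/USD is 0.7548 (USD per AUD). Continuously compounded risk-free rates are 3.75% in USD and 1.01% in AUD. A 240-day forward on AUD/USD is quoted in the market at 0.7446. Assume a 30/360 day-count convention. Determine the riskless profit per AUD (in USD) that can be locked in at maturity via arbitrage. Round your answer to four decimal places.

0.0241 per AUD (in USD)

Fair forward: F* = S·e^(carry·T), with carry = (r_USD − r_AUD) = 0.0375 − 0.0101 = 0.0274
F* = 0.7548 · e^(0.0274 × 240/360) = 0.7548 · e^0.018267 = 0.7548 × 1.018435 = 0.7687
Market 0.7446 < fair 0.7687: forward underpriced → reverse cash-and-carry (short spot, go long the forward).
At maturity, profit = |F_mkt − F*| = |0.7446 − 0.7687| = 0.0241 per AUD (in USD)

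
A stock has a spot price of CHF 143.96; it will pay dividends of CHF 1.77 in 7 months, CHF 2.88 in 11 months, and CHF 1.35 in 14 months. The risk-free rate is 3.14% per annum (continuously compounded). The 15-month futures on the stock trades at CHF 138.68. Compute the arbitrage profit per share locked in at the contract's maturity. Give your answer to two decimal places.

CHF 4.97 per share

PV(dividends) I = 1.77·e^(−0.0314·7/12) + 2.88·e^(−0.0314·11/12) + 1.35·e^(−0.0314·14/12) = 5.8376
Fair futures F* = (S − I)·e^(rT) = (143.96 − 5.8376)·e^0.039250 = 138.1224 × 1.040030 = 143.6514
Market CHF 138.68 < fair 143.6514: forward underpriced → reverse cash-and-carry (short the stock, invest proceeds at r, pay the dividends, go long the forward).
Profit at T = |F_mkt − F*| = |138.68 − 143.6514| = CHF 4.97 per share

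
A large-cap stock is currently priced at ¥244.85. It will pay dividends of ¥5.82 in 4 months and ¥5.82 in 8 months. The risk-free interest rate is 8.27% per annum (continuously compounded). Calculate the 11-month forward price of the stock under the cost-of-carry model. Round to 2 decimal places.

¥252.08

PV(dividends) I = 5.82·e^(−0.0827·4/12) + 5.82·e^(−0.0827·8/12)
I = 5.6618 + 5.5078 = 11.1696
F = (S − I)·e^(rT) = (244.85 − 11.1696) · e^(0.0827·11/12)
= 233.6804 · e^0.075808 = 233.6804 × 1.078755 = ¥252.08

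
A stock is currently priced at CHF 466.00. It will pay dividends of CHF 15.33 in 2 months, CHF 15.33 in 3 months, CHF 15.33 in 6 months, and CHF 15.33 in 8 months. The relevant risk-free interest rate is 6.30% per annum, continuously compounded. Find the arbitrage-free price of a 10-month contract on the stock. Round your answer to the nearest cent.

CHF 428.08

PV(dividends) I = 15.33·e^(−0.0630·2/12) + 15.33·e^(−0.0630·3/12) + 15.33·e^(−0.0630·6/12) + 15.33·e^(−0.0630·8/12)
I = 15.1699 + 15.0904 + 14.8546 + 14.6995 = 59.8144
F = (S − I)·e^(rT) = (466.00 − 59.8144) · e^(0.0630·10/12)
= 406.1856 · e^0.052500 = 406.1856 × 1.053903 = CHF 428.08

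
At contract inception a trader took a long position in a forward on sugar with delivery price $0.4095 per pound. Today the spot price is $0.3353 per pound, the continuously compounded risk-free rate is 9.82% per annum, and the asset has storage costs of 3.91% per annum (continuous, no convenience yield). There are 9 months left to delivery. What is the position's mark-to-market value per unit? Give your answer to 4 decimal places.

Current fair forward for the remaining 9 months: F = S·e^((r + u)·T), (r + u) = 0.0982 + 0.0391 = 0.1373
F = 0.3353 · e^(0.1373 × 9/12) = 0.3353 × 1.108464 = 0.3717
Value of long forward = (F − K)·e^(−rT) = (0.3717 − 0.4095) · e^(−0.0982·9/12)
= -0.0378 × 0.928997 = -0.0351

-$0.0351 per pound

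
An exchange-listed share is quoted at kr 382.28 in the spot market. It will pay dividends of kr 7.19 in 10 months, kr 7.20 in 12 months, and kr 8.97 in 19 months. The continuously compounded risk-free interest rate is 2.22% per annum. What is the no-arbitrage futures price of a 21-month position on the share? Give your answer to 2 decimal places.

PV(dividends) I = 7.19·e^(−0.0222·10/12) + 7.20·e^(−0.0222·12/12) + 8.97·e^(−0.0222·19/12)
I = 7.0582 + 7.0419 + 8.6602 = 22.7603
F = (S − I)·e^(rT) = (382.28 − 22.7603) · e^(0.0222·21/12)
= 359.5197 · e^0.038850 = 359.5197 × 1.039615 = kr 373.76

kr 373.76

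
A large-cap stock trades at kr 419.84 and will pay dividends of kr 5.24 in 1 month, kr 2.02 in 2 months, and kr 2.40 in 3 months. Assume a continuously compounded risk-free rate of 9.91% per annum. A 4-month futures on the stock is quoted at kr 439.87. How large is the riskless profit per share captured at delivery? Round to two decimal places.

PV(dividends) I = 5.24·e^(−0.0991·1/12) + 2.02·e^(−0.0991·2/12) + 2.40·e^(−0.0991·3/12) = 9.5251
Fair futures F* = (S − I)·e^(rT) = (419.84 − 9.5251)·e^0.033033 = 410.3149 × 1.033585 = 424.0953
Market kr 439.87 > fair 424.0953: forward overpriced → cash-and-carry (borrow at r, buy the stock and collect the dividends, short the forward).
Profit at T = |F_mkt − F*| = |439.87 − 424.0953| = kr 15.77 per share

kr 15.77 per share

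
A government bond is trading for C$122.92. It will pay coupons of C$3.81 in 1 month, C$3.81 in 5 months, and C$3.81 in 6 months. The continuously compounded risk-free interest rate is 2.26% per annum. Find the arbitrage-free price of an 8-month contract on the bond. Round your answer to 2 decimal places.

PV(coupons) I = 3.81·e^(−0.0226·1/12) + 3.81·e^(−0.0226·5/12) + 3.81·e^(−0.0226·6/12)
I = 3.8028 + 3.7743 + 3.7672 = 11.3443
F = (S − I)·e^(rT) = (122.92 − 11.3443) · e^(0.0226·8/12)
= 111.5757 · e^0.015067 = 111.5757 × 1.015181 = C$113.27

C$113.27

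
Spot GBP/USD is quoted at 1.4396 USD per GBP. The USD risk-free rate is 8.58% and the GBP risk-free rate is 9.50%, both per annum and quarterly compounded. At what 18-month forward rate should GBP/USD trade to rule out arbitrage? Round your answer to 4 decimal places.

1.4203

By covered interest parity, F = S · (1+r_USD/4)^(4T) / (1+r_GBP/4)^(4T)
= 1.4396 × 1.135802 / 1.151234 = 1.4396 × 0.986595
F = 1.4203 USD per GBP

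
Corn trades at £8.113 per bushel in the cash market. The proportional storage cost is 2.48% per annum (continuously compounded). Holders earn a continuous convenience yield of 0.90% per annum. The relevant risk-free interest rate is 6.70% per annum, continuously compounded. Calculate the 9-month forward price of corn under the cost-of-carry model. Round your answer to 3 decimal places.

£8.633 per bushel

Net carry = r + u − y = 0.0670 + 0.0248 − 0.0090 = 0.0828
F = S·e^((r+u−y)T) = 8.113 · e^(0.0828 × 9/12) = 8.113 · e^0.062100
= 8.113 × 1.064069 = £8.633 per bushel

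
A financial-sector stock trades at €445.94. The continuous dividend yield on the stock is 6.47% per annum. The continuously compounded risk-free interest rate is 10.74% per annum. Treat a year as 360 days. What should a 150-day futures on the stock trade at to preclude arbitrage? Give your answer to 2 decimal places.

F = S·e^((r − q)T) = 445.94 · e^((0.1074 − 0.0647) × 150/360)
= 445.94 · e^0.017792 = 445.94 × 1.017951
F = €453.95

€453.95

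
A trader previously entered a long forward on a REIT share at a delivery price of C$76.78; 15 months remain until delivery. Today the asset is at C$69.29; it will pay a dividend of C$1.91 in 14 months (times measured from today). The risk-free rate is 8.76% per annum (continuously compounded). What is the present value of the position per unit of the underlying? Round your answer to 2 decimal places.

-C$1.25

PV(remaining dividends) I = 1.91·e^(−0.0876·14/12) = 1.7244
Current forward F = (S − I)·e^(rT) = (69.29 − 1.7244)·e^(0.0876·15/12) = 67.5656 × 1.115720 = 75.3843
Value (long) = (F − K)·e^(−rT) = (75.3843 − 76.78) × 0.896282 = -1.2509
Value = -C$1.25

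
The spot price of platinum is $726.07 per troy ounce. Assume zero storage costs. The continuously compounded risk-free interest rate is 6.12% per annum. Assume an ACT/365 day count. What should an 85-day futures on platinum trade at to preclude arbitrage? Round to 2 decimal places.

F = S·e^(rT) = 726.07 · e^(0.0612 × 85/365) = 726.07 · e^0.014252
= 726.07 × 1.014354 = $736.49 per troy ounce

$736.49 per troy ounce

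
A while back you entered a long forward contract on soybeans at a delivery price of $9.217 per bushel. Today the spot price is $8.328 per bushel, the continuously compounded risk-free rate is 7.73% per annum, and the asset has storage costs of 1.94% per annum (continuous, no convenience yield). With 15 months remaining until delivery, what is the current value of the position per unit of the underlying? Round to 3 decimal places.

$0.164 per bushel

Current fair forward for the remaining 15 months: F = S·e^((r + u)·T), (r + u) = 0.0773 + 0.0194 = 0.0967
F = 8.328 · e^(0.0967 × 15/12) = 8.328 × 1.128484 = 9.3980
Value of long forward = (F − K)·e^(−rT) = (9.3980 − 9.217) · e^(−0.0773·15/12)
= 0.1810 × 0.907896 = 0.164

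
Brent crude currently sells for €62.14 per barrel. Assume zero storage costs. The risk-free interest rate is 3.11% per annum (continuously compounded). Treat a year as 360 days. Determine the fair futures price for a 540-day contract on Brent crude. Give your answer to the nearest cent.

€65.11 per barrel

F = S·e^(rT) = 62.14 · e^(0.0311 × 540/360) = 62.14 · e^0.046650
= 62.14 × 1.047755 = €65.11 per barrel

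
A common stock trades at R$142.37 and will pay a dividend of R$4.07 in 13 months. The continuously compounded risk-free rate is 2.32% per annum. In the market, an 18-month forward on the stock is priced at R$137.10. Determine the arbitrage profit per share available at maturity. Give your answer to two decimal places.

PV(dividends) I = 4.07·e^(−0.0232·13/12) = 3.9690
Fair forward F* = (S − I)·e^(rT) = (142.37 − 3.9690)·e^0.034800 = 138.4010 × 1.035413 = 143.3022
Market R$137.10 < fair 143.3022: forward underpriced → reverse cash-and-carry (short the stock, invest proceeds at r, pay the dividends, go long the forward).
Profit at T = |F_mkt − F*| = |137.10 − 143.3022| = R$6.20 per share

R$6.20 per share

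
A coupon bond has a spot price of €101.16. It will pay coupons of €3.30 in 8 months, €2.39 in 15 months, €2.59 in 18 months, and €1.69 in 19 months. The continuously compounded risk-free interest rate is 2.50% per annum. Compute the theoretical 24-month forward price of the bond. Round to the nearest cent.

€96.17

PV(coupons) I = 3.30·e^(−0.0250·8/12) + 2.39·e^(−0.0250·15/12) + 2.59·e^(−0.0250·18/12) + 1.69·e^(−0.0250·19/12)
I = 3.2455 + 2.3165 + 2.4947 + 1.6244 = 9.6811
F = (S − I)·e^(rT) = (101.16 − 9.6811) · e^(0.0250·24/12)
= 91.4789 · e^0.050000 = 91.4789 × 1.051271 = €96.17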